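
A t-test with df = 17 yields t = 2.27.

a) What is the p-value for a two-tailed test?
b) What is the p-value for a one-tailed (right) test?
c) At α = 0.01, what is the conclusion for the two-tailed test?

Answer: a) 0.0365, b) 0.0183, c) fail to reject H₀

Derivation:
Using t-distribution with df = 17:
a) Two-tailed: p = 2×P(T > 2.27) = 0.0365
b) One-tailed: p = P(T > 2.27) = 0.0183
c) 0.0365 ≥ 0.01, fail to reject H₀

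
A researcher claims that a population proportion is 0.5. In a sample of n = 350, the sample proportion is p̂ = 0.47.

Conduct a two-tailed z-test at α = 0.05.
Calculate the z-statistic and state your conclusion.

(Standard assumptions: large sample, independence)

Answer: z = -1.1225, fail to reject H₀

Derivation:
H₀: p = 0.5, H₁: p ≠ 0.5
Standard error: SE = √(p₀(1-p₀)/n) = √(0.5×0.5/350) = 0.026726
z-statistic: z = (p̂ - p₀)/SE = (0.47 - 0.5)/0.026726 = -1.1225
Critical value: z_0.025 = ±1.960
p-value = 0.2616
Decision: fail to reject H₀ at α = 0.05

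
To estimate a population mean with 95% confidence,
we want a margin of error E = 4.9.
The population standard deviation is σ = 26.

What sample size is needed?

Answer: n = 109

Derivation:
z_0.025 = 1.960
n = (z×σ/E)² = (1.960×26/4.9)²
n = 108.1600
Round up: n = 109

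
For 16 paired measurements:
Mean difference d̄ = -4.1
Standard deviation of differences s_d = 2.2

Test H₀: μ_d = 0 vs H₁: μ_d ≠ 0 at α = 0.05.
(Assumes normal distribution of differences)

Answer: t = -7.4545, reject H₀

Derivation:
df = n - 1 = 15
SE = s_d/√n = 2.2/√16 = 0.5500
t = d̄/SE = -4.1/0.5500 = -7.4545
Critical value: t_{0.025,15} = ±2.131
p-value < 0.0001
Decision: reject H₀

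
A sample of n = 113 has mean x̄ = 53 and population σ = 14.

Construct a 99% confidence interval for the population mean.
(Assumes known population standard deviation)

Answer: (49.6074, 56.3926)

Derivation:
Confidence level: 99%, α = 0.01
z_0.005 = 2.576
SE = σ/√n = 14/√113 = 1.3170
Margin of error = 2.576 × 1.3170 = 3.3926
CI: x̄ ± margin = 53 ± 3.3926
CI: (49.6074, 56.3926)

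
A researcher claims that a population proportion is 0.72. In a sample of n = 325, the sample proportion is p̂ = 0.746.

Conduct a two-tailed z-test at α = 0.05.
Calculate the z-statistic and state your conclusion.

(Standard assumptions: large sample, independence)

H₀: p = 0.72, H₁: p ≠ 0.72
Standard error: SE = √(p₀(1-p₀)/n) = √(0.72×0.28/325) = 0.024906
z-statistic: z = (p̂ - p₀)/SE = (0.746 - 0.72)/0.024906 = 1.0439
Critical value: z_0.025 = ±1.960
p-value = 0.2965
Decision: fail to reject H₀ at α = 0.05

Answer: z = 1.0439, fail to reject H₀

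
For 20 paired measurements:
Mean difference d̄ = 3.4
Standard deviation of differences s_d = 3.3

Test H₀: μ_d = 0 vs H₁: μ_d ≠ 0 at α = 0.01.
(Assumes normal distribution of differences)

df = n - 1 = 19
SE = s_d/√n = 3.3/√20 = 0.7379
t = d̄/SE = 3.4/0.7379 = 4.6077
Critical value: t_{0.005,19} = ±2.861
p-value ≈ 0.0002
Decision: reject H₀

Answer: t = 4.6077, reject H₀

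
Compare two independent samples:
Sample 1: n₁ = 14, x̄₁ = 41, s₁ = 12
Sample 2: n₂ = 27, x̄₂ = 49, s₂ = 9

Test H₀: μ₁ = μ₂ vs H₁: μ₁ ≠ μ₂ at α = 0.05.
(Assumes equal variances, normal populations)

Pooled variance: s²_p = [13×12² + 26×9²]/(39) = 102.0000
s_p = 10.0995
SE = s_p×√(1/n₁ + 1/n₂) = 10.0995×√(1/14 + 1/27) = 3.3262
t = (x̄₁ - x̄₂)/SE = (41 - 49)/3.3262 = -2.4051
df = 39, t-critical = ±2.023
Decision: reject H₀

Answer: t = -2.4051, reject H₀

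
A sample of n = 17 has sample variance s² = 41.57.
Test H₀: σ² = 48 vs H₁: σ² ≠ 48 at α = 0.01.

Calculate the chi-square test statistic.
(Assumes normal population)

Answer: χ² = 13.8567, fail to reject H₀

Derivation:
df = n - 1 = 16
χ² = (n-1)s²/σ₀² = 16×41.57/48 = 13.8567
Critical values: χ²_{0.995,16} = 5.142, χ²_{0.005,16} = 34.267
Rejection region: χ² < 5.142 or χ² > 34.267
Decision: fail to reject H₀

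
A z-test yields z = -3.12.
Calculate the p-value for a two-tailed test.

Answer: p-value ≈ 0.0018

Derivation:
For z = -3.12:
p = 2×P(Z > |-3.12|) = 2×(1 - Φ(3.12)) = 0.0018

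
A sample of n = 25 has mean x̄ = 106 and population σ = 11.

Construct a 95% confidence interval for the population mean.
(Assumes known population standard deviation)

Confidence level: 95%, α = 0.05
z_0.025 = 1.960
SE = σ/√n = 11/√25 = 2.2000
Margin of error = 1.960 × 2.2000 = 4.3120
CI: x̄ ± margin = 106 ± 4.3120
CI: (101.6880, 110.3120)

Answer: (101.6880, 110.3120)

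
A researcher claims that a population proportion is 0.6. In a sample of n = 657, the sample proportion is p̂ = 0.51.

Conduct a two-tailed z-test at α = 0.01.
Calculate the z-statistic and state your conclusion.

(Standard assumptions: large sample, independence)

Answer: z = -4.7088, reject H₀

Derivation:
H₀: p = 0.6, H₁: p ≠ 0.6
Standard error: SE = √(p₀(1-p₀)/n) = √(0.6×0.4/657) = 0.019113
z-statistic: z = (p̂ - p₀)/SE = (0.51 - 0.6)/0.019113 = -4.7088
Critical value: z_0.005 = ±2.576
p-value < 0.0001
Decision: reject H₀ at α = 0.01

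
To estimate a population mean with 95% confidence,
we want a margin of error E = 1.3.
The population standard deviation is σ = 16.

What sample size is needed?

z_0.025 = 1.960
n = (z×σ/E)² = (1.960×16/1.3)²
n = 581.9228
Round up: n = 582

Answer: n = 582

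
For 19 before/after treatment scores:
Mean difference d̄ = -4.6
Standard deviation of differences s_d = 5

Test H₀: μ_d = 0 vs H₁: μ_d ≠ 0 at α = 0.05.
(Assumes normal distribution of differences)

df = n - 1 = 18
SE = s_d/√n = 5/√19 = 1.1471
t = d̄/SE = -4.6/1.1471 = -4.0101
Critical value: t_{0.025,18} = ±2.101
p-value ≈ 0.0008
Decision: reject H₀

Answer: t = -4.0101, reject H₀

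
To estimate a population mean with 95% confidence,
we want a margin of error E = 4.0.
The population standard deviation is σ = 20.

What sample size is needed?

z_0.025 = 1.960
n = (z×σ/E)² = (1.960×20/4.0)²
n = 96.0400
Round up: n = 97

Answer: n = 97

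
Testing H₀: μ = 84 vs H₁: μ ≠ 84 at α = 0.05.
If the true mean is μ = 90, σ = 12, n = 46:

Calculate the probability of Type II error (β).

SE = σ/√n = 12/√46 = 1.7693
Critical values: μ₀ ± z_0.025×SE = 84 ± 1.960×1.7693
Acceptance region: (80.5322, 87.4678)
Under H₁ (μ = 90): z_high = (87.4678 - 90)/1.7693 = -1.4312, z_low = (80.5322 - 90)/1.7693 = -5.3512
β = P(not reject | H₁) = Φ(-1.4312) - Φ(-5.3512) ≈ 0.0762

Answer: β ≈ 0.0762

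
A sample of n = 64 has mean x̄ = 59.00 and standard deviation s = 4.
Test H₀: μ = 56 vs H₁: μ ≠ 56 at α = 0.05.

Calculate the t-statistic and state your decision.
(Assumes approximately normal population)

df = n - 1 = 63
SE = s/√n = 4/√64 = 0.5000
t = (x̄ - μ₀)/SE = (59.00 - 56)/0.5000 = 6.0000
Critical value: t_{0.025,63} = ±1.998
p-value < 0.0001
Decision: reject H₀

Answer: t = 6.0000, reject H₀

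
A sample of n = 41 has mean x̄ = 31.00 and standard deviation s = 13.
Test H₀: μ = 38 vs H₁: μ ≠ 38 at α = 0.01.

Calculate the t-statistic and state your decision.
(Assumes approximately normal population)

Answer: t = -3.4478, reject H₀

Derivation:
df = n - 1 = 40
SE = s/√n = 13/√41 = 2.0303
t = (x̄ - μ₀)/SE = (31.00 - 38)/2.0303 = -3.4478
Critical value: t_{0.005,40} = ±2.704
p-value ≈ 0.0013
Decision: reject H₀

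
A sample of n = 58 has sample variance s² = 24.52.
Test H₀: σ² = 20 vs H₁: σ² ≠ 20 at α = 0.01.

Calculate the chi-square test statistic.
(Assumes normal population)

df = n - 1 = 57
χ² = (n-1)s²/σ₀² = 57×24.52/20 = 69.8820
Critical values: χ²_{0.995,57} = 33.248, χ²_{0.005,57} = 88.236
Rejection region: χ² < 33.248 or χ² > 88.236
Decision: fail to reject H₀

Answer: χ² = 69.8820, fail to reject H₀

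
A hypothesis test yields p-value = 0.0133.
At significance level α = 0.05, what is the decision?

Answer: reject H₀

Derivation:
Compare p-value to α:
0.0133 < 0.05
Decision: reject H₀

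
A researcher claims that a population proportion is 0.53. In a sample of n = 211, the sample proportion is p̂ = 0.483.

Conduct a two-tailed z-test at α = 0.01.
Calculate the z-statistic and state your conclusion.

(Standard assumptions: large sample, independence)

H₀: p = 0.53, H₁: p ≠ 0.53
Standard error: SE = √(p₀(1-p₀)/n) = √(0.53×0.47/211) = 0.034359
z-statistic: z = (p̂ - p₀)/SE = (0.483 - 0.53)/0.034359 = -1.3679
Critical value: z_0.005 = ±2.576
p-value = 0.1713
Decision: fail to reject H₀ at α = 0.01

Answer: z = -1.3679, fail to reject H₀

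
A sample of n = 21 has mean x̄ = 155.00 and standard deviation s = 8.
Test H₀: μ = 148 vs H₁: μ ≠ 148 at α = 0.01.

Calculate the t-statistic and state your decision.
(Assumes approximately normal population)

df = n - 1 = 20
SE = s/√n = 8/√21 = 1.7457
t = (x̄ - μ₀)/SE = (155.00 - 148)/1.7457 = 4.0099
Critical value: t_{0.005,20} = ±2.845
p-value ≈ 0.0007
Decision: reject H₀

Answer: t = 4.0099, reject H₀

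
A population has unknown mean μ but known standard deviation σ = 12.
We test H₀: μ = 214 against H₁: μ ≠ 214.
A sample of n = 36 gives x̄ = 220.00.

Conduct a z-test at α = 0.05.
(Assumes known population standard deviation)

Standard error: SE = σ/√n = 12/√36 = 2.0000
z-statistic: z = (x̄ - μ₀)/SE = (220.00 - 214)/2.0000 = 3.0000
Critical value: ±1.960
p-value = 0.0027
Decision: reject H₀

Answer: z = 3.0000, reject H₀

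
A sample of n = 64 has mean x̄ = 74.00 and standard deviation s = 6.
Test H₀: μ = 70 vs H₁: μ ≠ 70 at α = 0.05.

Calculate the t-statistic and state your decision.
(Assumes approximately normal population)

df = n - 1 = 63
SE = s/√n = 6/√64 = 0.7500
t = (x̄ - μ₀)/SE = (74.00 - 70)/0.7500 = 5.3333
Critical value: t_{0.025,63} = ±1.998
p-value < 0.0001
Decision: reject H₀

Answer: t = 5.3333, reject H₀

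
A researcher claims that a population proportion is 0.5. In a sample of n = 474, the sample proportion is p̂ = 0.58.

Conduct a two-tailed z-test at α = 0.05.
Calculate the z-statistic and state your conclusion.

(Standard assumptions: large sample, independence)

Answer: z = 3.4834, reject H₀

Derivation:
H₀: p = 0.5, H₁: p ≠ 0.5
Standard error: SE = √(p₀(1-p₀)/n) = √(0.5×0.5/474) = 0.022966
z-statistic: z = (p̂ - p₀)/SE = (0.58 - 0.5)/0.022966 = 3.4834
Critical value: z_0.025 = ±1.960
p-value = 0.0005
Decision: reject H₀ at α = 0.05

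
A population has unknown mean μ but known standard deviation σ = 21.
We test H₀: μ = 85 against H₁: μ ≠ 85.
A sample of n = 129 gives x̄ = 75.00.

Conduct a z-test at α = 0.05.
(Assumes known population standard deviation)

Answer: z = -5.4086, reject H₀

Derivation:
Standard error: SE = σ/√n = 21/√129 = 1.8489
z-statistic: z = (x̄ - μ₀)/SE = (75.00 - 85)/1.8489 = -5.4086
Critical value: ±1.960
p-value < 0.0001
Decision: reject H₀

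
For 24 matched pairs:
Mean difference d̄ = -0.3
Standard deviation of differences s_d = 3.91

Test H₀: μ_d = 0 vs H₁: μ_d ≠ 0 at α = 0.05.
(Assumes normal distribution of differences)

Answer: t = -0.3759, fail to reject H₀

Derivation:
df = n - 1 = 23
SE = s_d/√n = 3.91/√24 = 0.7981
t = d̄/SE = -0.3/0.7981 = -0.3759
Critical value: t_{0.025,23} = ±2.069
p-value ≈ 0.7104
Decision: fail to reject H₀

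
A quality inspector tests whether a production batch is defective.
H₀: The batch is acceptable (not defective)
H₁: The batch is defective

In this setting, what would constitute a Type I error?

Answer: Rejecting an acceptable batch

Derivation:
A Type I error (probability α) occurs when we reject a true H₀.
A Type II error (probability β) occurs when we fail to reject a false H₀.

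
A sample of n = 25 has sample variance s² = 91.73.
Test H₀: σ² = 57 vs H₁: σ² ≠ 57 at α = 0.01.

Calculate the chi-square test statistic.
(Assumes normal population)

Answer: χ² = 38.6232, fail to reject H₀

Derivation:
df = n - 1 = 24
χ² = (n-1)s²/σ₀² = 24×91.73/57 = 38.6232
Critical values: χ²_{0.995,24} = 9.886, χ²_{0.005,24} = 45.559
Rejection region: χ² < 9.886 or χ² > 45.559
Decision: fail to reject H₀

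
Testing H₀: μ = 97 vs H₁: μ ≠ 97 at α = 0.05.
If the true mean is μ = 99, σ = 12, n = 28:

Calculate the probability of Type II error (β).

SE = σ/√n = 12/√28 = 2.2678
Critical values: μ₀ ± z_0.025×SE = 97 ± 1.960×2.2678
Acceptance region: (92.5551, 101.4449)
Under H₁ (μ = 99): z_high = (101.4449 - 99)/2.2678 = 1.0781, z_low = (92.5551 - 99)/2.2678 = -2.8419
β = P(not reject | H₁) = Φ(1.0781) - Φ(-2.8419) ≈ 0.8573

Answer: β ≈ 0.8573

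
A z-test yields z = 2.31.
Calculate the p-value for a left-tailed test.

Answer: p-value ≈ 0.9896

Derivation:
For z = 2.31:
p = P(Z < 2.31) = Φ(2.31) = 0.9896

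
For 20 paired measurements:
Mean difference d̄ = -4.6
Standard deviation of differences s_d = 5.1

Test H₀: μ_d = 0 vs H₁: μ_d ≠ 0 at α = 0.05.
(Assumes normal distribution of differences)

df = n - 1 = 19
SE = s_d/√n = 5.1/√20 = 1.1404
t = d̄/SE = -4.6/1.1404 = -4.0337
Critical value: t_{0.025,19} = ±2.093
p-value ≈ 0.0007
Decision: reject H₀

Answer: t = -4.0337, reject H₀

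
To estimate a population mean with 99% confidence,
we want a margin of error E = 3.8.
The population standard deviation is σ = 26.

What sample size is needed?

Answer: n = 311

Derivation:
z_0.005 = 2.576
n = (z×σ/E)² = (2.576×26/3.8)²
n = 310.6499
Round up: n = 311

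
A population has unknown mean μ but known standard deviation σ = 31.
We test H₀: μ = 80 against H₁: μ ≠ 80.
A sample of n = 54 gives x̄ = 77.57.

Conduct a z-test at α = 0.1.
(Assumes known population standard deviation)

Standard error: SE = σ/√n = 31/√54 = 4.2186
z-statistic: z = (x̄ - μ₀)/SE = (77.57 - 80)/4.2186 = -0.5760
Critical value: ±1.645
p-value = 0.5646
Decision: fail to reject H₀

Answer: z = -0.5760, fail to reject H₀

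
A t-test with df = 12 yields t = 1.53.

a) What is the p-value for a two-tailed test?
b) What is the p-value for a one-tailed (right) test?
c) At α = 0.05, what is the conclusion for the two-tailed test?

Answer: a) 0.1519, b) 0.0760, c) fail to reject H₀

Derivation:
Using t-distribution with df = 12:
a) Two-tailed: p = 2×P(T > 1.53) = 0.1519
b) One-tailed: p = P(T > 1.53) = 0.0760
c) 0.1519 ≥ 0.05, fail to reject H₀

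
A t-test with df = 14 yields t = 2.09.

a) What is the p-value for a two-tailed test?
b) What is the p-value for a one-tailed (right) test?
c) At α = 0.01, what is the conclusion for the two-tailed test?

Using t-distribution with df = 14:
a) Two-tailed: p = 2×P(T > 2.09) = 0.0553
b) One-tailed: p = P(T > 2.09) = 0.0277
c) 0.0553 ≥ 0.01, fail to reject H₀

Answer: a) 0.0553, b) 0.0277, c) fail to reject H₀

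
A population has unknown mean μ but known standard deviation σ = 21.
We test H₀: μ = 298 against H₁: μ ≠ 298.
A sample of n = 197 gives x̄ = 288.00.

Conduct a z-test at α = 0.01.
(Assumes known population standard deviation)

Answer: z = -6.6836, reject H₀

Derivation:
Standard error: SE = σ/√n = 21/√197 = 1.4962
z-statistic: z = (x̄ - μ₀)/SE = (288.00 - 298)/1.4962 = -6.6836
Critical value: ±2.576
p-value < 0.0001
Decision: reject H₀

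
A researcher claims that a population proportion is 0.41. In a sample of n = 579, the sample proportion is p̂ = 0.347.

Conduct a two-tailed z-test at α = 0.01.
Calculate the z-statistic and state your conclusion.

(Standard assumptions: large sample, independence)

H₀: p = 0.41, H₁: p ≠ 0.41
Standard error: SE = √(p₀(1-p₀)/n) = √(0.41×0.59/579) = 0.020440
z-statistic: z = (p̂ - p₀)/SE = (0.347 - 0.41)/0.020440 = -3.0822
Critical value: z_0.005 = ±2.576
p-value = 0.0021
Decision: reject H₀ at α = 0.01

Answer: z = -3.0822, reject H₀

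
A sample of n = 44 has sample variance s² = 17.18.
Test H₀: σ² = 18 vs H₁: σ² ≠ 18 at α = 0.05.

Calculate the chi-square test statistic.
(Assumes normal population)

Answer: χ² = 41.0411, fail to reject H₀

Derivation:
df = n - 1 = 43
χ² = (n-1)s²/σ₀² = 43×17.18/18 = 41.0411
Critical values: χ²_{0.975,43} = 26.785, χ²_{0.025,43} = 62.990
Rejection region: χ² < 26.785 or χ² > 62.990
Decision: fail to reject H₀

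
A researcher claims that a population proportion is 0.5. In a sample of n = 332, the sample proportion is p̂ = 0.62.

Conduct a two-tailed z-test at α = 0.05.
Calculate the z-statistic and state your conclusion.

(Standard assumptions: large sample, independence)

Answer: z = 4.3730, reject H₀

Derivation:
H₀: p = 0.5, H₁: p ≠ 0.5
Standard error: SE = √(p₀(1-p₀)/n) = √(0.5×0.5/332) = 0.027441
z-statistic: z = (p̂ - p₀)/SE = (0.62 - 0.5)/0.027441 = 4.3730
Critical value: z_0.025 = ±1.960
p-value < 0.0001
Decision: reject H₀ at α = 0.05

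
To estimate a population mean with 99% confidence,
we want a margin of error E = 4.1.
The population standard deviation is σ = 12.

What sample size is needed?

Answer: n = 57

Derivation:
z_0.005 = 2.576
n = (z×σ/E)² = (2.576×12/4.1)²
n = 56.8442
Round up: n = 57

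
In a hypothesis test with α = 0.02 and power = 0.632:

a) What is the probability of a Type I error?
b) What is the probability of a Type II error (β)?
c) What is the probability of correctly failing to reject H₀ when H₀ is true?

a) Type I error probability = α = 0.02
b) Power = P(reject H₀ | H₁ true) = 1 - β = 0.632, so Type II error probability = β = 1 - Power = 0.368
c) P(fail to reject H₀ | H₀ true) = 1 - α = 0.98

Answer: a) 0.02, b) 0.368, c) 0.98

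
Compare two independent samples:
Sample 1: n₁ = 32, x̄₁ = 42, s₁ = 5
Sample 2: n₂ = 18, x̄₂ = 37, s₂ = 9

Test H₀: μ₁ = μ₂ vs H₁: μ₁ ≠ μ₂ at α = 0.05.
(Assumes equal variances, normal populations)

Pooled variance: s²_p = [31×5² + 17×9²]/(48) = 44.8333
s_p = 6.6958
SE = s_p×√(1/n₁ + 1/n₂) = 6.6958×√(1/32 + 1/18) = 1.9728
t = (x̄₁ - x̄₂)/SE = (42 - 37)/1.9728 = 2.5345
df = 48, t-critical = ±2.011
Decision: reject H₀

Answer: t = 2.5345, reject H₀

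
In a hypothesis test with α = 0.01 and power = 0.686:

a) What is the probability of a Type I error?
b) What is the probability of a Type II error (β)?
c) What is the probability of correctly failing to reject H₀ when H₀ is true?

Answer: a) 0.01, b) 0.314, c) 0.99

Derivation:
a) Type I error probability = α = 0.01
b) Power = P(reject H₀ | H₁ true) = 1 - β = 0.686, so Type II error probability = β = 1 - Power = 0.314
c) P(fail to reject H₀ | H₀ true) = 1 - α = 0.99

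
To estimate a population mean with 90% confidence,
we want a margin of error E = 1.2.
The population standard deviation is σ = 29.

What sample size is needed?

Answer: n = 1581

Derivation:
z_0.05 = 1.645
n = (z×σ/E)² = (1.645×29/1.2)²
n = 1580.3938
Round up: n = 1581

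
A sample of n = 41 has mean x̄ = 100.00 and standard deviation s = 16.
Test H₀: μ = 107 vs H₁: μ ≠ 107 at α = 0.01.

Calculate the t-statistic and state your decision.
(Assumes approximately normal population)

df = n - 1 = 40
SE = s/√n = 16/√41 = 2.4988
t = (x̄ - μ₀)/SE = (100.00 - 107)/2.4988 = -2.8013
Critical value: t_{0.005,40} = ±2.704
p-value ≈ 0.0078
Decision: reject H₀

Answer: t = -2.8013, reject H₀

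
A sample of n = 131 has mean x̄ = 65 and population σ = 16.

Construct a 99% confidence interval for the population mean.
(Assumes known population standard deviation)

Answer: (61.3990, 68.6010)

Derivation:
Confidence level: 99%, α = 0.01
z_0.005 = 2.576
SE = σ/√n = 16/√131 = 1.3979
Margin of error = 2.576 × 1.3979 = 3.6010
CI: x̄ ± margin = 65 ± 3.6010
CI: (61.3990, 68.6010)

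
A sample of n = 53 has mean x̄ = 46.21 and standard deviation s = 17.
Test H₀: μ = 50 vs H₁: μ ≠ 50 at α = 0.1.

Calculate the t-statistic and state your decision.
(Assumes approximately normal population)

df = n - 1 = 52
SE = s/√n = 17/√53 = 2.3351
t = (x̄ - μ₀)/SE = (46.21 - 50)/2.3351 = -1.6231
Critical value: t_{0.05,52} = ±1.675
p-value ≈ 0.1106
Decision: fail to reject H₀

Answer: t = -1.6231, fail to reject H₀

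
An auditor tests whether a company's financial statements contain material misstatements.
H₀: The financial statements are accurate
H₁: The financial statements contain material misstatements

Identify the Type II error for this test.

Answer: Failing to detect material misstatements that are actually present

Derivation:
A Type I error (probability α) occurs when we reject a true H₀.
A Type II error (probability β) occurs when we fail to reject a false H₀.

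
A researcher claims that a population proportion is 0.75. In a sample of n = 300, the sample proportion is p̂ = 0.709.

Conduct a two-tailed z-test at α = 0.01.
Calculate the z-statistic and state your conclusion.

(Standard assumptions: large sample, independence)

Answer: z = -1.6400, fail to reject H₀

Derivation:
H₀: p = 0.75, H₁: p ≠ 0.75
Standard error: SE = √(p₀(1-p₀)/n) = √(0.75×0.25/300) = 0.025000
z-statistic: z = (p̂ - p₀)/SE = (0.709 - 0.75)/0.025000 = -1.6400
Critical value: z_0.005 = ±2.576
p-value = 0.1010
Decision: fail to reject H₀ at α = 0.01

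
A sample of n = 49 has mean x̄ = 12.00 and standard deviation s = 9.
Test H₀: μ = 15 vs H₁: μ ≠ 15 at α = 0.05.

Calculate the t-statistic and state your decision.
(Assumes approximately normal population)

df = n - 1 = 48
SE = s/√n = 9/√49 = 1.2857
t = (x̄ - μ₀)/SE = (12.00 - 15)/1.2857 = -2.3334
Critical value: t_{0.025,48} = ±2.011
p-value ≈ 0.0239
Decision: reject H₀

Answer: t = -2.3334, reject H₀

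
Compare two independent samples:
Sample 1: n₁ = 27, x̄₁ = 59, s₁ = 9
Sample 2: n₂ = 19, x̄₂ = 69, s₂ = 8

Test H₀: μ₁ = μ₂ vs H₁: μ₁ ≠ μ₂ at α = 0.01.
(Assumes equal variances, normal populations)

Pooled variance: s²_p = [26×9² + 18×8²]/(44) = 74.0455
s_p = 8.6050
SE = s_p×√(1/n₁ + 1/n₂) = 8.6050×√(1/27 + 1/19) = 2.5767
t = (x̄₁ - x̄₂)/SE = (59 - 69)/2.5767 = -3.8809
df = 44, t-critical = ±2.692
Decision: reject H₀

Answer: t = -3.8809, reject H₀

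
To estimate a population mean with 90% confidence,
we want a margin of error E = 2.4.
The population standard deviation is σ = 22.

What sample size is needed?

z_0.05 = 1.645
n = (z×σ/E)² = (1.645×22/2.4)²
n = 227.3813
Round up: n = 228

Answer: n = 228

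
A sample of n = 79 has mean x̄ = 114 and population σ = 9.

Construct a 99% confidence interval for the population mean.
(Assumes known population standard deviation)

Answer: (111.3915, 116.6085)

Derivation:
Confidence level: 99%, α = 0.01
z_0.005 = 2.576
SE = σ/√n = 9/√79 = 1.0126
Margin of error = 2.576 × 1.0126 = 2.6085
CI: x̄ ± margin = 114 ± 2.6085
CI: (111.3915, 116.6085)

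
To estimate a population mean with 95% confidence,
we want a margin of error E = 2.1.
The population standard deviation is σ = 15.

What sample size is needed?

Answer: n = 196

Derivation:
z_0.025 = 1.960
n = (z×σ/E)² = (1.960×15/2.1)²
n = 196.0000
Already a whole number: n = 196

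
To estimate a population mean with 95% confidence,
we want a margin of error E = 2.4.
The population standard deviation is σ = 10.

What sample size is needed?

Answer: n = 67

Derivation:
z_0.025 = 1.960
n = (z×σ/E)² = (1.960×10/2.4)²
n = 66.6944
Round up: n = 67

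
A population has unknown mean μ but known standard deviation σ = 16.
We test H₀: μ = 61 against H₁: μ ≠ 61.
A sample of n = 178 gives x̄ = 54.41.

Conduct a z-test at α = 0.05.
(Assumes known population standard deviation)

Standard error: SE = σ/√n = 16/√178 = 1.1993
z-statistic: z = (x̄ - μ₀)/SE = (54.41 - 61)/1.1993 = -5.4949
Critical value: ±1.960
p-value < 0.0001
Decision: reject H₀

Answer: z = -5.4949, reject H₀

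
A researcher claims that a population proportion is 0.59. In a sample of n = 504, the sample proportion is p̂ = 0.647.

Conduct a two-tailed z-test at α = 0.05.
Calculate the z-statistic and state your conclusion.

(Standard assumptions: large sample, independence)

Answer: z = 2.6018, reject H₀

Derivation:
H₀: p = 0.59, H₁: p ≠ 0.59
Standard error: SE = √(p₀(1-p₀)/n) = √(0.59×0.41/504) = 0.021908
z-statistic: z = (p̂ - p₀)/SE = (0.647 - 0.59)/0.021908 = 2.6018
Critical value: z_0.025 = ±1.960
p-value = 0.0093
Decision: reject H₀ at α = 0.05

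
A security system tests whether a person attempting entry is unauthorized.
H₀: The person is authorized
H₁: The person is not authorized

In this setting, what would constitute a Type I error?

Answer: Denying entry to an authorized person

Derivation:
Type I error (α): Rejecting H₀ when H₀ is true
Type II error (β): Failing to reject H₀ when H₁ is true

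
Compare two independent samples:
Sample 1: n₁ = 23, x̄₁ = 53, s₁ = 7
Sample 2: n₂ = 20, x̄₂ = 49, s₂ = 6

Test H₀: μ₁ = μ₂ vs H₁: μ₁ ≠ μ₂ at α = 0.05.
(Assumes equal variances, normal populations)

Answer: t = 1.9957, fail to reject H₀

Derivation:
Pooled variance: s²_p = [22×7² + 19×6²]/(41) = 42.9756
s_p = 6.5556
SE = s_p×√(1/n₁ + 1/n₂) = 6.5556×√(1/23 + 1/20) = 2.0043
t = (x̄₁ - x̄₂)/SE = (53 - 49)/2.0043 = 1.9957
df = 41, t-critical = ±2.020
Decision: fail to reject H₀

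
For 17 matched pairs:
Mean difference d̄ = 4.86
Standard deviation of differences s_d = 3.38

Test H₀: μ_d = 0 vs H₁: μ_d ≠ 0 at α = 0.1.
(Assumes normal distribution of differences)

df = n - 1 = 16
SE = s_d/√n = 3.38/√17 = 0.8198
t = d̄/SE = 4.86/0.8198 = 5.9283
Critical value: t_{0.05,16} = ±1.746
p-value < 0.0001
Decision: reject H₀

Answer: t = 5.9283, reject H₀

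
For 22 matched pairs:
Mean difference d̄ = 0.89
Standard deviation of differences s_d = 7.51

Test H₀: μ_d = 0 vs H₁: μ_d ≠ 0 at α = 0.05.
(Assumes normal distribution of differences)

Answer: t = 0.5559, fail to reject H₀

Derivation:
df = n - 1 = 21
SE = s_d/√n = 7.51/√22 = 1.6011
t = d̄/SE = 0.89/1.6011 = 0.5559
Critical value: t_{0.025,21} = ±2.080
p-value ≈ 0.5842
Decision: fail to reject H₀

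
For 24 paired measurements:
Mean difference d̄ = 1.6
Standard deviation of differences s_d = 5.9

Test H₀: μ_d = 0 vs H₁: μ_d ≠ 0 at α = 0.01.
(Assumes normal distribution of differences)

Answer: t = 1.3286, fail to reject H₀

Derivation:
df = n - 1 = 23
SE = s_d/√n = 5.9/√24 = 1.2043
t = d̄/SE = 1.6/1.2043 = 1.3286
Critical value: t_{0.005,23} = ±2.807
p-value ≈ 0.1970
Decision: fail to reject H₀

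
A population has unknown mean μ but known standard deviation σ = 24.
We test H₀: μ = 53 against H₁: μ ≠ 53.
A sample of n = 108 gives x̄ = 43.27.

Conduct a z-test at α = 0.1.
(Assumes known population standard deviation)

Answer: z = -4.2132, reject H₀

Derivation:
Standard error: SE = σ/√n = 24/√108 = 2.3094
z-statistic: z = (x̄ - μ₀)/SE = (43.27 - 53)/2.3094 = -4.2132
Critical value: ±1.645
p-value < 0.0001
Decision: reject H₀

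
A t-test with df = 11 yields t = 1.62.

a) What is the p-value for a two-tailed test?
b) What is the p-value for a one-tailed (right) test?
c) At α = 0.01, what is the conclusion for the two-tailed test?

Using t-distribution with df = 11:
a) Two-tailed: p = 2×P(T > 1.62) = 0.1335
b) One-tailed: p = P(T > 1.62) = 0.0668
c) 0.1335 ≥ 0.01, fail to reject H₀

Answer: a) 0.1335, b) 0.0668, c) fail to reject H₀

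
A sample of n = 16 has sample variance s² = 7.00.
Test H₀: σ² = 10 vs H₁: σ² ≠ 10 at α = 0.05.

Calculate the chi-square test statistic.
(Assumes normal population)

Answer: χ² = 10.5000, fail to reject H₀

Derivation:
df = n - 1 = 15
χ² = (n-1)s²/σ₀² = 15×7.00/10 = 10.5000
Critical values: χ²_{0.975,15} = 6.262, χ²_{0.025,15} = 27.488
Rejection region: χ² < 6.262 or χ² > 27.488
Decision: fail to reject H₀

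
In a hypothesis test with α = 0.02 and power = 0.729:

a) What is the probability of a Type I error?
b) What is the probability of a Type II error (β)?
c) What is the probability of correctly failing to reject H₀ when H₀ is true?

a) Type I error probability = α = 0.02
b) Power = P(reject H₀ | H₁ true) = 1 - β = 0.729, so Type II error probability = β = 1 - Power = 0.271
c) P(fail to reject H₀ | H₀ true) = 1 - α = 0.98

Answer: a) 0.02, b) 0.271, c) 0.98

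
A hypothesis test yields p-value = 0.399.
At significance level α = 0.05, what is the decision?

Compare p-value to α:
0.399 ≥ 0.05
Decision: fail to reject H₀

Answer: fail to reject H₀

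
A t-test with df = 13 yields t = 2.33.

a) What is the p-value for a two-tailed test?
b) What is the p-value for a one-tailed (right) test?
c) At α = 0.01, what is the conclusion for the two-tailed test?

Answer: a) 0.0366, b) 0.0183, c) fail to reject H₀

Derivation:
Using t-distribution with df = 13:
a) Two-tailed: p = 2×P(T > 2.33) = 0.0366
b) One-tailed: p = P(T > 2.33) = 0.0183
c) 0.0366 ≥ 0.01, fail to reject H₀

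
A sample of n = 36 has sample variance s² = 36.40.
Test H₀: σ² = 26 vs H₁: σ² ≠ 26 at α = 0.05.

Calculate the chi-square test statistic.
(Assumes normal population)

df = n - 1 = 35
χ² = (n-1)s²/σ₀² = 35×36.40/26 = 49.0000
Critical values: χ²_{0.975,35} = 20.569, χ²_{0.025,35} = 53.203
Rejection region: χ² < 20.569 or χ² > 53.203
Decision: fail to reject H₀

Answer: χ² = 49.0000, fail to reject H₀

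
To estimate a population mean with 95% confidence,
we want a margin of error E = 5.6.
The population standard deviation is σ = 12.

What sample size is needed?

z_0.025 = 1.960
n = (z×σ/E)² = (1.960×12/5.6)²
n = 17.6400
Round up: n = 18

Answer: n = 18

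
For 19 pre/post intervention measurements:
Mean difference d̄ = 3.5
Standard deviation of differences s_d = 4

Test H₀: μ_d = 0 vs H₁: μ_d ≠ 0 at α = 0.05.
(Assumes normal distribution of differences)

Answer: t = 3.8139, reject H₀

Derivation:
df = n - 1 = 18
SE = s_d/√n = 4/√19 = 0.9177
t = d̄/SE = 3.5/0.9177 = 3.8139
Critical value: t_{0.025,18} = ±2.101
p-value ≈ 0.0013
Decision: reject H₀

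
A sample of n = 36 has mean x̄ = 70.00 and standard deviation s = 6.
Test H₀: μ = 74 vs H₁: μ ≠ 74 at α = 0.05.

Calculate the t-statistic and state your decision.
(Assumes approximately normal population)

Answer: t = -4.0000, reject H₀

Derivation:
df = n - 1 = 35
SE = s/√n = 6/√36 = 1.0000
t = (x̄ - μ₀)/SE = (70.00 - 74)/1.0000 = -4.0000
Critical value: t_{0.025,35} = ±2.030
p-value ≈ 0.0003
Decision: reject H₀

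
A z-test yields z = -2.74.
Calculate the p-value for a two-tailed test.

Answer: p-value ≈ 0.0061

Derivation:
For z = -2.74:
p = 2×P(Z > |-2.74|) = 2×(1 - Φ(2.74)) = 0.0061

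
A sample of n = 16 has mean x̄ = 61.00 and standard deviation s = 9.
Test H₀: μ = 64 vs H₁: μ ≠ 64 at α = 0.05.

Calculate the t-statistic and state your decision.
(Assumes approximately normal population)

df = n - 1 = 15
SE = s/√n = 9/√16 = 2.2500
t = (x̄ - μ₀)/SE = (61.00 - 64)/2.2500 = -1.3333
Critical value: t_{0.025,15} = ±2.131
p-value ≈ 0.2023
Decision: fail to reject H₀

Answer: t = -1.3333, fail to reject H₀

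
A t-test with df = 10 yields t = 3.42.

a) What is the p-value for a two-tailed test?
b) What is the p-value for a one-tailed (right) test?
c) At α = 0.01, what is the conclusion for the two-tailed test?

Using t-distribution with df = 10:
a) Two-tailed: p = 2×P(T > 3.42) = 0.0065
b) One-tailed: p = P(T > 3.42) = 0.0033
c) 0.0065 < 0.01, reject H₀

Answer: a) 0.0065, b) 0.0033, c) reject H₀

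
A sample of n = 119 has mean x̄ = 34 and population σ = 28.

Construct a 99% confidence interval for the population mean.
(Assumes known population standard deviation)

Answer: (27.3879, 40.6121)

Derivation:
Confidence level: 99%, α = 0.01
z_0.005 = 2.576
SE = σ/√n = 28/√119 = 2.5668
Margin of error = 2.576 × 2.5668 = 6.6121
CI: x̄ ± margin = 34 ± 6.6121
CI: (27.3879, 40.6121)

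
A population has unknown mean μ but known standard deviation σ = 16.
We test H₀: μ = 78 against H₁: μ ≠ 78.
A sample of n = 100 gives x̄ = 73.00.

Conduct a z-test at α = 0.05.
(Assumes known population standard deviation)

Standard error: SE = σ/√n = 16/√100 = 1.6000
z-statistic: z = (x̄ - μ₀)/SE = (73.00 - 78)/1.6000 = -3.1250
Critical value: ±1.960
p-value = 0.0018
Decision: reject H₀

Answer: z = -3.1250, reject H₀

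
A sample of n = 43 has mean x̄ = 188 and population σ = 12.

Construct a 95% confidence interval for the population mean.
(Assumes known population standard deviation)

Confidence level: 95%, α = 0.05
z_0.025 = 1.960
SE = σ/√n = 12/√43 = 1.8300
Margin of error = 1.960 × 1.8300 = 3.5868
CI: x̄ ± margin = 188 ± 3.5868
CI: (184.4132, 191.5868)

Answer: (184.4132, 191.5868)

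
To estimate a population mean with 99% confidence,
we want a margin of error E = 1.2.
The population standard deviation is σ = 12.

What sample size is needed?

Answer: n = 664

Derivation:
z_0.005 = 2.576
n = (z×σ/E)² = (2.576×12/1.2)²
n = 663.5776
Round up: n = 664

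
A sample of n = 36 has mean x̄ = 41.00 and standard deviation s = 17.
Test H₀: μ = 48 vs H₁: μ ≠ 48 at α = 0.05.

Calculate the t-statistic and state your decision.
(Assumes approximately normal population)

df = n - 1 = 35
SE = s/√n = 17/√36 = 2.8333
t = (x̄ - μ₀)/SE = (41.00 - 48)/2.8333 = -2.4706
Critical value: t_{0.025,35} = ±2.030
p-value ≈ 0.0185
Decision: reject H₀

Answer: t = -2.4706, reject H₀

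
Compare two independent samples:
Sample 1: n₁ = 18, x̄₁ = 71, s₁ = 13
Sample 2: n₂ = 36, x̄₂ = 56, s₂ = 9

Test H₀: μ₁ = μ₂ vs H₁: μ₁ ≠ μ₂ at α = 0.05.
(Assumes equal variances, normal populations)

Answer: t = 4.9595, reject H₀

Derivation:
Pooled variance: s²_p = [17×13² + 35×9²]/(52) = 109.7692
s_p = 10.4771
SE = s_p×√(1/n₁ + 1/n₂) = 10.4771×√(1/18 + 1/36) = 3.0245
t = (x̄₁ - x̄₂)/SE = (71 - 56)/3.0245 = 4.9595
df = 52, t-critical = ±2.007
Decision: reject H₀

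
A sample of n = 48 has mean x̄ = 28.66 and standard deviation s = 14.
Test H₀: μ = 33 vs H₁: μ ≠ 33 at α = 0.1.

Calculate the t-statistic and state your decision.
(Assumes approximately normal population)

df = n - 1 = 47
SE = s/√n = 14/√48 = 2.0207
t = (x̄ - μ₀)/SE = (28.66 - 33)/2.0207 = -2.1478
Critical value: t_{0.05,47} = ±1.678
p-value ≈ 0.0369
Decision: reject H₀

Answer: t = -2.1478, reject H₀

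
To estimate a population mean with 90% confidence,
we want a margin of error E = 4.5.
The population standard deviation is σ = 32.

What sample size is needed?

z_0.05 = 1.645
n = (z×σ/E)² = (1.645×32/4.5)²
n = 136.8380
Round up: n = 137

Answer: n = 137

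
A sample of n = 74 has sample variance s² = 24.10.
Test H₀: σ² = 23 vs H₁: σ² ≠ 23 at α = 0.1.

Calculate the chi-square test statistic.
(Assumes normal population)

Answer: χ² = 76.4913, fail to reject H₀

Derivation:
df = n - 1 = 73
χ² = (n-1)s²/σ₀² = 73×24.10/23 = 76.4913
Critical values: χ²_{0.95,73} = 54.325, χ²_{0.05,73} = 93.945
Rejection region: χ² < 54.325 or χ² > 93.945
Decision: fail to reject H₀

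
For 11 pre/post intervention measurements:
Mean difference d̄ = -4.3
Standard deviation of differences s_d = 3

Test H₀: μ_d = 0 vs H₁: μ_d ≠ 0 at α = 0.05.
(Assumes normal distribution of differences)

Answer: t = -4.7540, reject H₀

Derivation:
df = n - 1 = 10
SE = s_d/√n = 3/√11 = 0.9045
t = d̄/SE = -4.3/0.9045 = -4.7540
Critical value: t_{0.025,10} = ±2.228
p-value ≈ 0.0008
Decision: reject H₀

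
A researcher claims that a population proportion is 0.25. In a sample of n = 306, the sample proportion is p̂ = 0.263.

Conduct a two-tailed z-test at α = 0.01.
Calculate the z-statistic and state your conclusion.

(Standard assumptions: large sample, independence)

Answer: z = 0.5252, fail to reject H₀

Derivation:
H₀: p = 0.25, H₁: p ≠ 0.25
Standard error: SE = √(p₀(1-p₀)/n) = √(0.25×0.75/306) = 0.024754
z-statistic: z = (p̂ - p₀)/SE = (0.263 - 0.25)/0.024754 = 0.5252
Critical value: z_0.005 = ±2.576
p-value = 0.5994
Decision: fail to reject H₀ at α = 0.01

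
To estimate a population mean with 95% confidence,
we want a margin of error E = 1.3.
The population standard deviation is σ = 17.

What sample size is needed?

Answer: n = 657

Derivation:
z_0.025 = 1.960
n = (z×σ/E)² = (1.960×17/1.3)²
n = 656.9363
Round up: n = 657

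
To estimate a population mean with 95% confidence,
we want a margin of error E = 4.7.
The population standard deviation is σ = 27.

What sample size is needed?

z_0.025 = 1.960
n = (z×σ/E)² = (1.960×27/4.7)²
n = 126.7780
Round up: n = 127

Answer: n = 127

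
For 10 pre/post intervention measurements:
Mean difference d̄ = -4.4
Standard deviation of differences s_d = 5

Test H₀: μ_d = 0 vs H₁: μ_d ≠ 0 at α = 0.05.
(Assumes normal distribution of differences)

df = n - 1 = 9
SE = s_d/√n = 5/√10 = 1.5811
t = d̄/SE = -4.4/1.5811 = -2.7829
Critical value: t_{0.025,9} = ±2.262
p-value ≈ 0.0213
Decision: reject H₀

Answer: t = -2.7829, reject H₀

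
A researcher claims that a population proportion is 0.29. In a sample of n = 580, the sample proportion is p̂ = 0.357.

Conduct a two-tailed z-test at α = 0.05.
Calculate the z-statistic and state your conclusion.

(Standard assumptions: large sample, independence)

H₀: p = 0.29, H₁: p ≠ 0.29
Standard error: SE = √(p₀(1-p₀)/n) = √(0.29×0.71/580) = 0.018841
z-statistic: z = (p̂ - p₀)/SE = (0.357 - 0.29)/0.018841 = 3.5561
Critical value: z_0.025 = ±1.960
p-value = 0.0004
Decision: reject H₀ at α = 0.05

Answer: z = 3.5561, reject H₀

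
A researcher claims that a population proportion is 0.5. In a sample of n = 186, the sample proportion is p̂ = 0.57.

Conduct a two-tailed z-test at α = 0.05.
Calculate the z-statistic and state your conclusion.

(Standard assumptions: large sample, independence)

Answer: z = 1.9093, fail to reject H₀

Derivation:
H₀: p = 0.5, H₁: p ≠ 0.5
Standard error: SE = √(p₀(1-p₀)/n) = √(0.5×0.5/186) = 0.036662
z-statistic: z = (p̂ - p₀)/SE = (0.57 - 0.5)/0.036662 = 1.9093
Critical value: z_0.025 = ±1.960
p-value = 0.0562
Decision: fail to reject H₀ at α = 0.05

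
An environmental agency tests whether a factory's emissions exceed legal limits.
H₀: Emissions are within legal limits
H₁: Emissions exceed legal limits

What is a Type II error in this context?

Type I error: rejecting H₀ when it is actually true (false positive).
Type II error: failing to reject H₀ when H₁ is actually true (false negative).

Answer: Failing to cite a factory whose emissions actually exceed the limit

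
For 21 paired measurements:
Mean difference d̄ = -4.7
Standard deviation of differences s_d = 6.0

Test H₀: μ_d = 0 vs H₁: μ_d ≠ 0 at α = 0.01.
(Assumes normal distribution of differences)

Answer: t = -3.5897, reject H₀

Derivation:
df = n - 1 = 20
SE = s_d/√n = 6.0/√21 = 1.3093
t = d̄/SE = -4.7/1.3093 = -3.5897
Critical value: t_{0.005,20} = ±2.845
p-value ≈ 0.0018
Decision: reject H₀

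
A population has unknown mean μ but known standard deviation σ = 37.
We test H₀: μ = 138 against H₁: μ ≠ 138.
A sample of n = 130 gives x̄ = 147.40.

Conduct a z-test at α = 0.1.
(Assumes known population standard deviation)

Standard error: SE = σ/√n = 37/√130 = 3.2451
z-statistic: z = (x̄ - μ₀)/SE = (147.40 - 138)/3.2451 = 2.8967
Critical value: ±1.645
p-value = 0.0038
Decision: reject H₀

Answer: z = 2.8967, reject H₀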